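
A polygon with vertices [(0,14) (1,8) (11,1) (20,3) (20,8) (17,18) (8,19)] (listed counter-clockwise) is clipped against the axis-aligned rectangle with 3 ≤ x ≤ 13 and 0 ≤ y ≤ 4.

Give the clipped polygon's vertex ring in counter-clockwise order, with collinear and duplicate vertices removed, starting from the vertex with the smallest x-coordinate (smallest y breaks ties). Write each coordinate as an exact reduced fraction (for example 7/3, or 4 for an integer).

1. After x ≥ 3: [(3,127/8) (3,33/5) (11,1) (20,3) (20,8) (17,18) (8,19)]
2. After x ≤ 13: [(3,127/8) (3,33/5) (11,1) (13,13/9) (13,166/9) (8,19)]
3. After y ≥ 0: [(3,127/8) (3,33/5) (11,1) (13,13/9) (13,166/9) (8,19)]
4. After y ≤ 4: [(47/7,4) (11,1) (13,13/9) (13,4)]
5. Canonical ring: [(47/7,4) (11,1) (13,13/9) (13,4)]

Clipped polygon: [(47/7,4) (11,1) (13,13/9) (13,4)]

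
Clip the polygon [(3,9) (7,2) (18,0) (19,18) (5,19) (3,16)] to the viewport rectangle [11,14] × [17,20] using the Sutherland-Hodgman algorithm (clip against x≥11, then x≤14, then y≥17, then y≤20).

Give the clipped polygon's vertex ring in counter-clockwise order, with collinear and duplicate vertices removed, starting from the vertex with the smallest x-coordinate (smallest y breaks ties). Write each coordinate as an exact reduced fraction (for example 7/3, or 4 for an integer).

1. After x ≥ 11: [(11,14/11) (18,0) (19,18) (11,130/7)]
2. After x ≤ 14: [(11,14/11) (14,8/11) (14,257/14) (11,130/7)]
3. After y ≥ 17: [(11,17) (14,17) (14,257/14) (11,130/7)]
4. After y ≤ 20: [(11,17) (14,17) (14,257/14) (11,130/7)]
5. Canonical ring: [(11,17) (14,17) (14,257/14) (11,130/7)]

Clipped polygon: [(11,17) (14,17) (14,257/14) (11,130/7)]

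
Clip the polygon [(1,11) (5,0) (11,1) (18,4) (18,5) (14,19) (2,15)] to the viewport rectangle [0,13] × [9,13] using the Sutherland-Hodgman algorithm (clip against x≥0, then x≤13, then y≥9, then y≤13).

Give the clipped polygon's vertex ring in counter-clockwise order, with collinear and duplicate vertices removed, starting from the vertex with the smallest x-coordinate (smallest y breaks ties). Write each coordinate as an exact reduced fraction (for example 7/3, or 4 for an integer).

1. After x ≥ 0: [(1,11) (5,0) (11,1) (18,4) (18,5) (14,19) (2,15)]
2. After x ≤ 13: [(1,11) (5,0) (11,1) (13,13/7) (13,56/3) (2,15)]
3. After y ≥ 9: [(1,11) (19/11,9) (13,9) (13,56/3) (2,15)]
4. After y ≤ 13: [(3/2,13) (1,11) (19/11,9) (13,9) (13,13)]
5. Canonical ring: [(1,11) (19/11,9) (13,9) (13,13) (3/2,13)]

Clipped polygon: [(1,11) (19/11,9) (13,9) (13,13) (3/2,13)]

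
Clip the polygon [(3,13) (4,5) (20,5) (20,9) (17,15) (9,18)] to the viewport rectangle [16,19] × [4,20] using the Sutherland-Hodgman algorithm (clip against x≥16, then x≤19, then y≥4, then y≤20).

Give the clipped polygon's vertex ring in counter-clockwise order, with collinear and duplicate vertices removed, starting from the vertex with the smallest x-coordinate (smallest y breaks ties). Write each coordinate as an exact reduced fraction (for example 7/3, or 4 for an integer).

Clipped polygon: [(16,5) (19,5) (19,11) (17,15) (16,123/8)]

1. After x ≥ 16: [(16,5) (20,5) (20,9) (17,15) (16,123/8)]
2. After x ≤ 19: [(16,5) (19,5) (19,11) (17,15) (16,123/8)]
3. After y ≥ 4: [(16,5) (19,5) (19,11) (17,15) (16,123/8)]
4. After y ≤ 20: [(16,5) (19,5) (19,11) (17,15) (16,123/8)]
5. Canonical ring: [(16,5) (19,5) (19,11) (17,15) (16,123/8)]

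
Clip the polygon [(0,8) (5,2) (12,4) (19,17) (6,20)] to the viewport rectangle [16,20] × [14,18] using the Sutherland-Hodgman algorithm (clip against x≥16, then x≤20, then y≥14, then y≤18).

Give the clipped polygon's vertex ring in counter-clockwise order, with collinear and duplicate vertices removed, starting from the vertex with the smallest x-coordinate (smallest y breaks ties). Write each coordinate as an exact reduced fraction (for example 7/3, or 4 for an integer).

1. After x ≥ 16: [(16,80/7) (19,17) (16,230/13)]
2. After x ≤ 20: [(16,80/7) (19,17) (16,230/13)]
3. After y ≥ 14: [(16,14) (226/13,14) (19,17) (16,230/13)]
4. After y ≤ 18: [(16,14) (226/13,14) (19,17) (16,230/13)]
5. Canonical ring: [(16,14) (226/13,14) (19,17) (16,230/13)]

Clipped polygon: [(16,14) (226/13,14) (19,17) (16,230/13)]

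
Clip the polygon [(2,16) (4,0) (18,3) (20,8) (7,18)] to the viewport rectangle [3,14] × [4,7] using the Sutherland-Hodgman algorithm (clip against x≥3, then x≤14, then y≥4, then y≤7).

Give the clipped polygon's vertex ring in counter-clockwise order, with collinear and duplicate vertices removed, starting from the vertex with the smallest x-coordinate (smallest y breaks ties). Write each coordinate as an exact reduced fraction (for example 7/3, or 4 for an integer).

1. After x ≥ 3: [(3,82/5) (3,8) (4,0) (18,3) (20,8) (7,18)]
2. After x ≤ 14: [(3,82/5) (3,8) (4,0) (14,15/7) (14,164/13) (7,18)]
3. After y ≥ 4: [(3,82/5) (3,8) (7/2,4) (14,4) (14,164/13) (7,18)]
4. After y ≤ 7: [(25/8,7) (7/2,4) (14,4) (14,7)]
5. Canonical ring: [(25/8,7) (7/2,4) (14,4) (14,7)]

Clipped polygon: [(25/8,7) (7/2,4) (14,4) (14,7)]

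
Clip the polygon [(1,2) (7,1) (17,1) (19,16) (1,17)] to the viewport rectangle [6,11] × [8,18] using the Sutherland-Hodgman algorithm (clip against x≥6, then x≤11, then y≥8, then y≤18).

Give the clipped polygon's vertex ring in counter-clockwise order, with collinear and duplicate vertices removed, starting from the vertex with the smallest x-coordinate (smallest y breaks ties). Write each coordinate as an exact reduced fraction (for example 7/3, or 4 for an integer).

Clipped polygon: [(6,8) (11,8) (11,148/9) (6,301/18)]

1. After x ≥ 6: [(6,7/6) (7,1) (17,1) (19,16) (6,301/18)]
2. After x ≤ 11: [(6,7/6) (7,1) (11,1) (11,148/9) (6,301/18)]
3. After y ≥ 8: [(6,8) (11,8) (11,148/9) (6,301/18)]
4. After y ≤ 18: [(6,8) (11,8) (11,148/9) (6,301/18)]
5. Canonical ring: [(6,8) (11,8) (11,148/9) (6,301/18)]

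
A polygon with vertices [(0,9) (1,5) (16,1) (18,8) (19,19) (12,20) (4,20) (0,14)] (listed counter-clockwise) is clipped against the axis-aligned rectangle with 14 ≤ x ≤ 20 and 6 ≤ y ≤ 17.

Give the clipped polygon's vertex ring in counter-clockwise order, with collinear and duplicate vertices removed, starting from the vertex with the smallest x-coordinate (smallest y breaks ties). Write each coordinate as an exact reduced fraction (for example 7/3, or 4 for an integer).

1. After x ≥ 14: [(14,23/15) (16,1) (18,8) (19,19) (14,138/7)]
2. After x ≤ 20: [(14,23/15) (16,1) (18,8) (19,19) (14,138/7)]
3. After y ≥ 6: [(14,6) (122/7,6) (18,8) (19,19) (14,138/7)]
4. After y ≤ 17: [(14,17) (14,6) (122/7,6) (18,8) (207/11,17)]
5. Canonical ring: [(14,6) (122/7,6) (18,8) (207/11,17) (14,17)]

Clipped polygon: [(14,6) (122/7,6) (18,8) (207/11,17) (14,17)]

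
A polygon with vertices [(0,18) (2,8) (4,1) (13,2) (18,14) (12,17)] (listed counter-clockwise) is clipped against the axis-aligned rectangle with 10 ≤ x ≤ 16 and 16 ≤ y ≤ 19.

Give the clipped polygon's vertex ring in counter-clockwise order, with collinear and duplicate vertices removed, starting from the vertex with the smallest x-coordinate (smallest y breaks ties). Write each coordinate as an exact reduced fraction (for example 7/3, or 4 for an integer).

1. After x ≥ 10: [(10,103/6) (10,5/3) (13,2) (18,14) (12,17)]
2. After x ≤ 16: [(10,103/6) (10,5/3) (13,2) (16,46/5) (16,15) (12,17)]
3. After y ≥ 16: [(10,103/6) (10,16) (14,16) (12,17)]
4. After y ≤ 19: [(10,103/6) (10,16) (14,16) (12,17)]
5. Canonical ring: [(10,16) (14,16) (12,17) (10,103/6)]

Clipped polygon: [(10,16) (14,16) (12,17) (10,103/6)]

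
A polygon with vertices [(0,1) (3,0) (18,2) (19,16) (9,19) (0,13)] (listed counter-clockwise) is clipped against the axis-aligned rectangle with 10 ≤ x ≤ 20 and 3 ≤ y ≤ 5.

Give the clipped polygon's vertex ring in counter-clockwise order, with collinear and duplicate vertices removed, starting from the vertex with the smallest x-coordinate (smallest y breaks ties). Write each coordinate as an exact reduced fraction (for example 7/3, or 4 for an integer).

Clipped polygon: [(10,3) (253/14,3) (255/14,5) (10,5)]

1. After x ≥ 10: [(10,14/15) (18,2) (19,16) (10,187/10)]
2. After x ≤ 20: [(10,14/15) (18,2) (19,16) (10,187/10)]
3. After y ≥ 3: [(10,3) (253/14,3) (19,16) (10,187/10)]
4. After y ≤ 5: [(10,5) (10,3) (253/14,3) (255/14,5)]
5. Canonical ring: [(10,3) (253/14,3) (255/14,5) (10,5)]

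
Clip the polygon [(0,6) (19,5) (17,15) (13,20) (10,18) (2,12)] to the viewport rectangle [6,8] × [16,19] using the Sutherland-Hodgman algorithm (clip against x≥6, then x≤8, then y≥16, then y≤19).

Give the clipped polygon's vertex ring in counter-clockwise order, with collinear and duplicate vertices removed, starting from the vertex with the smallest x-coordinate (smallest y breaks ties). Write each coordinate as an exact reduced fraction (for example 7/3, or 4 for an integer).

Clipped polygon: [(22/3,16) (8,16) (8,33/2)]

1. After x ≥ 6: [(6,108/19) (19,5) (17,15) (13,20) (10,18) (6,15)]
2. After x ≤ 8: [(6,108/19) (8,106/19) (8,33/2) (6,15)]
3. After y ≥ 16: [(8,16) (8,33/2) (22/3,16)]
4. After y ≤ 19: [(8,16) (8,33/2) (22/3,16)]
5. Canonical ring: [(22/3,16) (8,16) (8,33/2)]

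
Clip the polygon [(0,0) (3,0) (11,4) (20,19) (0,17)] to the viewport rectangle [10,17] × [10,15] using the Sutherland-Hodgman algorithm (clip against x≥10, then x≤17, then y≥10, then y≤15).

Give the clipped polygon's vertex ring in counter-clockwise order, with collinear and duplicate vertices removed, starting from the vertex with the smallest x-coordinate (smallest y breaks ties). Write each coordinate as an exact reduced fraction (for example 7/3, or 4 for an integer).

Clipped polygon: [(10,10) (73/5,10) (17,14) (17,15) (10,15)]

1. After x ≥ 10: [(10,7/2) (11,4) (20,19) (10,18)]
2. After x ≤ 17: [(10,7/2) (11,4) (17,14) (17,187/10) (10,18)]
3. After y ≥ 10: [(10,10) (73/5,10) (17,14) (17,187/10) (10,18)]
4. After y ≤ 15: [(10,15) (10,10) (73/5,10) (17,14) (17,15)]
5. Canonical ring: [(10,10) (73/5,10) (17,14) (17,15) (10,15)]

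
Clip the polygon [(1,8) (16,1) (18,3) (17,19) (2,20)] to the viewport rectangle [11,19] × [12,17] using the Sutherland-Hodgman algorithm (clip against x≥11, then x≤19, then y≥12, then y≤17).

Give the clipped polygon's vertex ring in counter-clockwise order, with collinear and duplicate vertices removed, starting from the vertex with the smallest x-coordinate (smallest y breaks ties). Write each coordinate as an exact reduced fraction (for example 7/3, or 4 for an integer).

1. After x ≥ 11: [(11,10/3) (16,1) (18,3) (17,19) (11,97/5)]
2. After x ≤ 19: [(11,10/3) (16,1) (18,3) (17,19) (11,97/5)]
3. After y ≥ 12: [(11,12) (279/16,12) (17,19) (11,97/5)]
4. After y ≤ 17: [(11,17) (11,12) (279/16,12) (137/8,17)]
5. Canonical ring: [(11,12) (279/16,12) (137/8,17) (11,17)]

Clipped polygon: [(11,12) (279/16,12) (137/8,17) (11,17)]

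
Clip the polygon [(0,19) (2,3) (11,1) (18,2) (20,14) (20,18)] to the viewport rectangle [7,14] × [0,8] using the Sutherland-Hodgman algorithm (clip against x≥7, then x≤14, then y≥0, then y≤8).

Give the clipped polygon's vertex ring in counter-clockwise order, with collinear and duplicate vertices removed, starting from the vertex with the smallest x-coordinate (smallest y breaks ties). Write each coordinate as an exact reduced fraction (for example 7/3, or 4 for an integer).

1. After x ≥ 7: [(7,373/20) (7,17/9) (11,1) (18,2) (20,14) (20,18)]
2. After x ≤ 14: [(14,183/10) (7,373/20) (7,17/9) (11,1) (14,10/7)]
3. After y ≥ 0: [(14,183/10) (7,373/20) (7,17/9) (11,1) (14,10/7)]
4. After y ≤ 8: [(14,8) (7,8) (7,17/9) (11,1) (14,10/7)]
5. Canonical ring: [(7,17/9) (11,1) (14,10/7) (14,8) (7,8)]

Clipped polygon: [(7,17/9) (11,1) (14,10/7) (14,8) (7,8)]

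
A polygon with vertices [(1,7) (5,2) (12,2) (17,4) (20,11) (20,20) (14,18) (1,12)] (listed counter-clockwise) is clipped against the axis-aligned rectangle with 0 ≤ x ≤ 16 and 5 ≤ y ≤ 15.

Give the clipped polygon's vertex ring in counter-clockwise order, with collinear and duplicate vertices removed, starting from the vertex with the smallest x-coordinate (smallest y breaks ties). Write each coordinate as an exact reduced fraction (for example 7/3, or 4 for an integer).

Clipped polygon: [(1,7) (13/5,5) (16,5) (16,15) (15/2,15) (1,12)]

1. After x ≥ 0: [(1,7) (5,2) (12,2) (17,4) (20,11) (20,20) (14,18) (1,12)]
2. After x ≤ 16: [(1,7) (5,2) (12,2) (16,18/5) (16,56/3) (14,18) (1,12)]
3. After y ≥ 5: [(1,7) (13/5,5) (16,5) (16,56/3) (14,18) (1,12)]
4. After y ≤ 15: [(1,7) (13/5,5) (16,5) (16,15) (15/2,15) (1,12)]
5. Canonical ring: [(1,7) (13/5,5) (16,5) (16,15) (15/2,15) (1,12)]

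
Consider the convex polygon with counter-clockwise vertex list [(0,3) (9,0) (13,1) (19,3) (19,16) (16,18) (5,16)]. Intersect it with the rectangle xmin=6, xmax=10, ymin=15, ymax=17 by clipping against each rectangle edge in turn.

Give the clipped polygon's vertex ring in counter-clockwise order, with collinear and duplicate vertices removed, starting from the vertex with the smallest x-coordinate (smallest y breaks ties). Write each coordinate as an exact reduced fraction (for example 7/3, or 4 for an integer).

Clipped polygon: [(6,15) (10,15) (10,186/11) (6,178/11)]

1. After x ≥ 6: [(6,1) (9,0) (13,1) (19,3) (19,16) (16,18) (6,178/11)]
2. After x ≤ 10: [(6,1) (9,0) (10,1/4) (10,186/11) (6,178/11)]
3. After y ≥ 15: [(6,15) (10,15) (10,186/11) (6,178/11)]
4. After y ≤ 17: [(6,15) (10,15) (10,186/11) (6,178/11)]
5. Canonical ring: [(6,15) (10,15) (10,186/11) (6,178/11)]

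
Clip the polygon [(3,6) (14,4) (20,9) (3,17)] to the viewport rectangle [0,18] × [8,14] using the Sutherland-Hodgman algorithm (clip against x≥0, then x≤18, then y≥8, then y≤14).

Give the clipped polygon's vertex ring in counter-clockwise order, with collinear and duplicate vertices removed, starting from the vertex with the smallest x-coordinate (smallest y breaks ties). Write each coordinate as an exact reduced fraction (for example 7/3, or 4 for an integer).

Clipped polygon: [(3,8) (18,8) (18,169/17) (75/8,14) (3,14)]

1. After x ≥ 0: [(3,6) (14,4) (20,9) (3,17)]
2. After x ≤ 18: [(3,6) (14,4) (18,22/3) (18,169/17) (3,17)]
3. After y ≥ 8: [(3,8) (18,8) (18,169/17) (3,17)]
4. After y ≤ 14: [(3,14) (3,8) (18,8) (18,169/17) (75/8,14)]
5. Canonical ring: [(3,8) (18,8) (18,169/17) (75/8,14) (3,14)]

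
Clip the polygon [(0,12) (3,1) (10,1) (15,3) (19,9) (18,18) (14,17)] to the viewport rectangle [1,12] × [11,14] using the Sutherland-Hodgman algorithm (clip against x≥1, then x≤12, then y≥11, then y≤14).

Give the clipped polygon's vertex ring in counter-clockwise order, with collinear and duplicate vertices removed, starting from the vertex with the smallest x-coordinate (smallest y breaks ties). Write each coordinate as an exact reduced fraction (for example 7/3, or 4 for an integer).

1. After x ≥ 1: [(1,173/14) (1,25/3) (3,1) (10,1) (15,3) (19,9) (18,18) (14,17)]
2. After x ≤ 12: [(12,114/7) (1,173/14) (1,25/3) (3,1) (10,1) (12,9/5)]
3. After y ≥ 11: [(12,11) (12,114/7) (1,173/14) (1,11)]
4. After y ≤ 14: [(12,11) (12,14) (28/5,14) (1,173/14) (1,11)]
5. Canonical ring: [(1,11) (12,11) (12,14) (28/5,14) (1,173/14)]

Clipped polygon: [(1,11) (12,11) (12,14) (28/5,14) (1,173/14)]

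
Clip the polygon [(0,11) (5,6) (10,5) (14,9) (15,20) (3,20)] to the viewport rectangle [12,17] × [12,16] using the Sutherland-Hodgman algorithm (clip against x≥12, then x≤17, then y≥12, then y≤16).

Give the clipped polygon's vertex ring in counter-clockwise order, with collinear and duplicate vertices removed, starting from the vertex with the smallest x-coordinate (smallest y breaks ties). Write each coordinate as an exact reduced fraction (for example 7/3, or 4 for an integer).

Clipped polygon: [(12,12) (157/11,12) (161/11,16) (12,16)]

1. After x ≥ 12: [(12,7) (14,9) (15,20) (12,20)]
2. After x ≤ 17: [(12,7) (14,9) (15,20) (12,20)]
3. After y ≥ 12: [(12,12) (157/11,12) (15,20) (12,20)]
4. After y ≤ 16: [(12,16) (12,12) (157/11,12) (161/11,16)]
5. Canonical ring: [(12,12) (157/11,12) (161/11,16) (12,16)]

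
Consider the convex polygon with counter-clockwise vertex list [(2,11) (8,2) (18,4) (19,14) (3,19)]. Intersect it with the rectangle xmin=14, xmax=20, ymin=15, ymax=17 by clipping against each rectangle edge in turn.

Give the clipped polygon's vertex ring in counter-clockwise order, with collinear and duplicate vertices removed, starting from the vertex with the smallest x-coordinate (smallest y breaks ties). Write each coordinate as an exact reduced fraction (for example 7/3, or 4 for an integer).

Clipped polygon: [(14,15) (79/5,15) (14,249/16)]

1. After x ≥ 14: [(14,16/5) (18,4) (19,14) (14,249/16)]
2. After x ≤ 20: [(14,16/5) (18,4) (19,14) (14,249/16)]
3. After y ≥ 15: [(14,15) (79/5,15) (14,249/16)]
4. After y ≤ 17: [(14,15) (79/5,15) (14,249/16)]
5. Canonical ring: [(14,15) (79/5,15) (14,249/16)]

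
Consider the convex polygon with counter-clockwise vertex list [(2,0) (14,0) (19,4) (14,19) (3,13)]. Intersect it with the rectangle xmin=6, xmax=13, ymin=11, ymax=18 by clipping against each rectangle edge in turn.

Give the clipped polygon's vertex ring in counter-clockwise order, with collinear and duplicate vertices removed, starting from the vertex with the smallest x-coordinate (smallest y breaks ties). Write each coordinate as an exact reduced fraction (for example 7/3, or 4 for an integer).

Clipped polygon: [(6,11) (13,11) (13,18) (73/6,18) (6,161/11)]

1. After x ≥ 6: [(6,0) (14,0) (19,4) (14,19) (6,161/11)]
2. After x ≤ 13: [(6,0) (13,0) (13,203/11) (6,161/11)]
3. After y ≥ 11: [(6,11) (13,11) (13,203/11) (6,161/11)]
4. After y ≤ 18: [(6,11) (13,11) (13,18) (73/6,18) (6,161/11)]
5. Canonical ring: [(6,11) (13,11) (13,18) (73/6,18) (6,161/11)]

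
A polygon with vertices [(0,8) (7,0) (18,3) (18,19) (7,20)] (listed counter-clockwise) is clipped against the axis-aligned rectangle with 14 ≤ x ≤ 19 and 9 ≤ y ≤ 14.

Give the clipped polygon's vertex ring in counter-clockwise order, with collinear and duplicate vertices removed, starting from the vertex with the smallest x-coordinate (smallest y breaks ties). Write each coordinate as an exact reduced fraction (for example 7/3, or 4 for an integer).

1. After x ≥ 14: [(14,21/11) (18,3) (18,19) (14,213/11)]
2. After x ≤ 19: [(14,21/11) (18,3) (18,19) (14,213/11)]
3. After y ≥ 9: [(14,9) (18,9) (18,19) (14,213/11)]
4. After y ≤ 14: [(14,14) (14,9) (18,9) (18,14)]
5. Canonical ring: [(14,9) (18,9) (18,14) (14,14)]

Clipped polygon: [(14,9) (18,9) (18,14) (14,14)]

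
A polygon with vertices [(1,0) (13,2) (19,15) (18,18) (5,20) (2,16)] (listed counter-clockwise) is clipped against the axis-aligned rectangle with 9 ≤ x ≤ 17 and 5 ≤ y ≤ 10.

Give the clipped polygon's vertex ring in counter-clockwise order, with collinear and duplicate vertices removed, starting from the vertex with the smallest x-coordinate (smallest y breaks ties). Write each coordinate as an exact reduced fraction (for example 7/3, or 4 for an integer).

Clipped polygon: [(9,5) (187/13,5) (217/13,10) (9,10)]

1. After x ≥ 9: [(9,4/3) (13,2) (19,15) (18,18) (9,252/13)]
2. After x ≤ 17: [(9,4/3) (13,2) (17,32/3) (17,236/13) (9,252/13)]
3. After y ≥ 5: [(9,5) (187/13,5) (17,32/3) (17,236/13) (9,252/13)]
4. After y ≤ 10: [(9,10) (9,5) (187/13,5) (217/13,10)]
5. Canonical ring: [(9,5) (187/13,5) (217/13,10) (9,10)]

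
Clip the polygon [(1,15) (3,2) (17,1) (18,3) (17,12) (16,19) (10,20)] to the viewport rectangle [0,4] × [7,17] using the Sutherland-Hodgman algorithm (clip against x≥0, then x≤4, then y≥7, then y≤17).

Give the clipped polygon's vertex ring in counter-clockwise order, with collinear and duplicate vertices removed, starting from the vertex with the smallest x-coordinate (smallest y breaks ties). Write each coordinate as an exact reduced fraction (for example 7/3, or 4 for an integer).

1. After x ≥ 0: [(1,15) (3,2) (17,1) (18,3) (17,12) (16,19) (10,20)]
2. After x ≤ 4: [(4,50/3) (1,15) (3,2) (4,27/14)]
3. After y ≥ 7: [(4,7) (4,50/3) (1,15) (29/13,7)]
4. After y ≤ 17: [(4,7) (4,50/3) (1,15) (29/13,7)]
5. Canonical ring: [(1,15) (29/13,7) (4,7) (4,50/3)]

Clipped polygon: [(1,15) (29/13,7) (4,7) (4,50/3)]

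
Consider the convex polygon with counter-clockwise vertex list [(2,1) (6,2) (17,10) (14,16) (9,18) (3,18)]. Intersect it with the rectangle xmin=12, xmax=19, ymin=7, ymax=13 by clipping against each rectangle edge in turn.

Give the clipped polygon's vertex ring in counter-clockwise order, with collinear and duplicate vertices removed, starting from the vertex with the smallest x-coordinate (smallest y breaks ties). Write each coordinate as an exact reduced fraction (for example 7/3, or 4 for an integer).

1. After x ≥ 12: [(12,70/11) (17,10) (14,16) (12,84/5)]
2. After x ≤ 19: [(12,70/11) (17,10) (14,16) (12,84/5)]
3. After y ≥ 7: [(12,7) (103/8,7) (17,10) (14,16) (12,84/5)]
4. After y ≤ 13: [(12,13) (12,7) (103/8,7) (17,10) (31/2,13)]
5. Canonical ring: [(12,7) (103/8,7) (17,10) (31/2,13) (12,13)]

Clipped polygon: [(12,7) (103/8,7) (17,10) (31/2,13) (12,13)]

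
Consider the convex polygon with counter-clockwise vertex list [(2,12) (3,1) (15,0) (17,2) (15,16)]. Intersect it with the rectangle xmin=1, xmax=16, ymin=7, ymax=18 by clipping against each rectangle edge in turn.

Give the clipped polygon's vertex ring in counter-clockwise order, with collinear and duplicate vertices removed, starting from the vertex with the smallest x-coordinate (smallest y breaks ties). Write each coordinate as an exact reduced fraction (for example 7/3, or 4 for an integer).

Clipped polygon: [(2,12) (27/11,7) (16,7) (16,9) (15,16)]

1. After x ≥ 1: [(2,12) (3,1) (15,0) (17,2) (15,16)]
2. After x ≤ 16: [(2,12) (3,1) (15,0) (16,1) (16,9) (15,16)]
3. After y ≥ 7: [(2,12) (27/11,7) (16,7) (16,9) (15,16)]
4. After y ≤ 18: [(2,12) (27/11,7) (16,7) (16,9) (15,16)]
5. Canonical ring: [(2,12) (27/11,7) (16,7) (16,9) (15,16)]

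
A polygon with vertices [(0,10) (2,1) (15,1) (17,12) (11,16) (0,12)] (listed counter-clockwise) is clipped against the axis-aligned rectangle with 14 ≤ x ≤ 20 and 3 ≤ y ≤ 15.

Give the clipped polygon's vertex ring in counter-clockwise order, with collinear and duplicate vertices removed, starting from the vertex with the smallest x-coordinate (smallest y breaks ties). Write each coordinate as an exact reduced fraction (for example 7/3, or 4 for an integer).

Clipped polygon: [(14,3) (169/11,3) (17,12) (14,14)]

1. After x ≥ 14: [(14,1) (15,1) (17,12) (14,14)]
2. After x ≤ 20: [(14,1) (15,1) (17,12) (14,14)]
3. After y ≥ 3: [(14,3) (169/11,3) (17,12) (14,14)]
4. After y ≤ 15: [(14,3) (169/11,3) (17,12) (14,14)]
5. Canonical ring: [(14,3) (169/11,3) (17,12) (14,14)]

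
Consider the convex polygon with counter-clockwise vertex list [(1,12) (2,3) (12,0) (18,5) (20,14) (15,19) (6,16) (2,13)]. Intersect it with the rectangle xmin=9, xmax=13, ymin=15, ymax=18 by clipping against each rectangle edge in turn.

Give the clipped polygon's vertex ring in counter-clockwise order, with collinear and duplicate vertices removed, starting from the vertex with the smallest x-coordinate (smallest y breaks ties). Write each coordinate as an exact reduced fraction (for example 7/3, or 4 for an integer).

1. After x ≥ 9: [(9,9/10) (12,0) (18,5) (20,14) (15,19) (9,17)]
2. After x ≤ 13: [(9,9/10) (12,0) (13,5/6) (13,55/3) (9,17)]
3. After y ≥ 15: [(9,15) (13,15) (13,55/3) (9,17)]
4. After y ≤ 18: [(9,15) (13,15) (13,18) (12,18) (9,17)]
5. Canonical ring: [(9,15) (13,15) (13,18) (12,18) (9,17)]

Clipped polygon: [(9,15) (13,15) (13,18) (12,18) (9,17)]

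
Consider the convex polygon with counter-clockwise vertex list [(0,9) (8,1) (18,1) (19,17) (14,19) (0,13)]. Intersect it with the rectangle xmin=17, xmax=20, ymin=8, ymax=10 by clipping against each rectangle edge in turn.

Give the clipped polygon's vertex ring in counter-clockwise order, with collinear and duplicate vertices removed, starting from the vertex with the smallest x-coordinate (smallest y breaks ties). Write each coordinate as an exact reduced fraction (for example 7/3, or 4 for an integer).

Clipped polygon: [(17,8) (295/16,8) (297/16,10) (17,10)]

1. After x ≥ 17: [(17,1) (18,1) (19,17) (17,89/5)]
2. After x ≤ 20: [(17,1) (18,1) (19,17) (17,89/5)]
3. After y ≥ 8: [(17,8) (295/16,8) (19,17) (17,89/5)]
4. After y ≤ 10: [(17,10) (17,8) (295/16,8) (297/16,10)]
5. Canonical ring: [(17,8) (295/16,8) (297/16,10) (17,10)]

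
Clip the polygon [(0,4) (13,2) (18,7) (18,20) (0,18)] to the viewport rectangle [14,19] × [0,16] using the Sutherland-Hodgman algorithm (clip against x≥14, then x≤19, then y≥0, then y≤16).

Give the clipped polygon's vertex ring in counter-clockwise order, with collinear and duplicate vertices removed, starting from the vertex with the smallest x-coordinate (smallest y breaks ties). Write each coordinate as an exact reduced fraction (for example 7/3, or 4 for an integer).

Clipped polygon: [(14,3) (18,7) (18,16) (14,16)]

1. After x ≥ 14: [(14,3) (18,7) (18,20) (14,176/9)]
2. After x ≤ 19: [(14,3) (18,7) (18,20) (14,176/9)]
3. After y ≥ 0: [(14,3) (18,7) (18,20) (14,176/9)]
4. After y ≤ 16: [(14,16) (14,3) (18,7) (18,16)]
5. Canonical ring: [(14,3) (18,7) (18,16) (14,16)]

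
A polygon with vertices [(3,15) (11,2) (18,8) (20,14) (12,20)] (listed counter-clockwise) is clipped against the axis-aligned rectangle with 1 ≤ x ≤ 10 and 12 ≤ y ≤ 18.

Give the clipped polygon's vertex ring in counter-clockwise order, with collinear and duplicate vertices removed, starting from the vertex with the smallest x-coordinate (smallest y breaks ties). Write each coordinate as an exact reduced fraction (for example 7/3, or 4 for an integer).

1. After x ≥ 1: [(3,15) (11,2) (18,8) (20,14) (12,20)]
2. After x ≤ 10: [(10,170/9) (3,15) (10,29/8)]
3. After y ≥ 12: [(10,12) (10,170/9) (3,15) (63/13,12)]
4. After y ≤ 18: [(10,12) (10,18) (42/5,18) (3,15) (63/13,12)]
5. Canonical ring: [(3,15) (63/13,12) (10,12) (10,18) (42/5,18)]

Clipped polygon: [(3,15) (63/13,12) (10,12) (10,18) (42/5,18)]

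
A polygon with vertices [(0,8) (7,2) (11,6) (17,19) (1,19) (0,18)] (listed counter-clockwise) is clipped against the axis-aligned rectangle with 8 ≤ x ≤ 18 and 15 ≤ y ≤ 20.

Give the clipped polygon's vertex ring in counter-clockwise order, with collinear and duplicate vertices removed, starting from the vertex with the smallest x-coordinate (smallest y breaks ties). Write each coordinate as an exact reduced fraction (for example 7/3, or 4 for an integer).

1. After x ≥ 8: [(8,3) (11,6) (17,19) (8,19)]
2. After x ≤ 18: [(8,3) (11,6) (17,19) (8,19)]
3. After y ≥ 15: [(8,15) (197/13,15) (17,19) (8,19)]
4. After y ≤ 20: [(8,15) (197/13,15) (17,19) (8,19)]
5. Canonical ring: [(8,15) (197/13,15) (17,19) (8,19)]

Clipped polygon: [(8,15) (197/13,15) (17,19) (8,19)]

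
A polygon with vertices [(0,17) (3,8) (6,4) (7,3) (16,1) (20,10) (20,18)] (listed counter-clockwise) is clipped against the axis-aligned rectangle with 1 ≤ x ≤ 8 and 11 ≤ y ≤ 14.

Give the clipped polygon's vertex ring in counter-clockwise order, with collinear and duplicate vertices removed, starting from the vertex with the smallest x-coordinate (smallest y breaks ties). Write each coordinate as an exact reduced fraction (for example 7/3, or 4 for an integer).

1. After x ≥ 1: [(1,341/20) (1,14) (3,8) (6,4) (7,3) (16,1) (20,10) (20,18)]
2. After x ≤ 8: [(8,87/5) (1,341/20) (1,14) (3,8) (6,4) (7,3) (8,25/9)]
3. After y ≥ 11: [(8,11) (8,87/5) (1,341/20) (1,14) (2,11)]
4. After y ≤ 14: [(8,11) (8,14) (1,14) (1,14) (2,11)]
5. Canonical ring: [(1,14) (2,11) (8,11) (8,14)]

Clipped polygon: [(1,14) (2,11) (8,11) (8,14)]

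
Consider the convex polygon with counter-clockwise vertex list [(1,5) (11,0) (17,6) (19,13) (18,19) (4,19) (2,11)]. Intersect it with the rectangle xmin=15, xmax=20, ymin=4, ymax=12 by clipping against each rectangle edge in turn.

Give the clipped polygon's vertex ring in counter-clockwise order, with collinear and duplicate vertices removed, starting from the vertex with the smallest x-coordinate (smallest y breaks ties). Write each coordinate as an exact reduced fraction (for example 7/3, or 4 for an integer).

Clipped polygon: [(15,4) (17,6) (131/7,12) (15,12)]

1. After x ≥ 15: [(15,4) (17,6) (19,13) (18,19) (15,19)]
2. After x ≤ 20: [(15,4) (17,6) (19,13) (18,19) (15,19)]
3. After y ≥ 4: [(15,4) (17,6) (19,13) (18,19) (15,19)]
4. After y ≤ 12: [(15,12) (15,4) (17,6) (131/7,12)]
5. Canonical ring: [(15,4) (17,6) (131/7,12) (15,12)]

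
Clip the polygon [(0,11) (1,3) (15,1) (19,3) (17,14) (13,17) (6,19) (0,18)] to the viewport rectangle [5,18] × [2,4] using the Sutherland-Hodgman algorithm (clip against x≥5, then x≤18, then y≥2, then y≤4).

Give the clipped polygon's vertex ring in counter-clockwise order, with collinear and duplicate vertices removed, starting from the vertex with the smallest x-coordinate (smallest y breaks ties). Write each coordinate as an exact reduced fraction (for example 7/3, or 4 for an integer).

1. After x ≥ 5: [(5,17/7) (15,1) (19,3) (17,14) (13,17) (6,19) (5,113/6)]
2. After x ≤ 18: [(5,17/7) (15,1) (18,5/2) (18,17/2) (17,14) (13,17) (6,19) (5,113/6)]
3. After y ≥ 2: [(5,17/7) (8,2) (17,2) (18,5/2) (18,17/2) (17,14) (13,17) (6,19) (5,113/6)]
4. After y ≤ 4: [(5,4) (5,17/7) (8,2) (17,2) (18,5/2) (18,4)]
5. Canonical ring: [(5,17/7) (8,2) (17,2) (18,5/2) (18,4) (5,4)]

Clipped polygon: [(5,17/7) (8,2) (17,2) (18,5/2) (18,4) (5,4)]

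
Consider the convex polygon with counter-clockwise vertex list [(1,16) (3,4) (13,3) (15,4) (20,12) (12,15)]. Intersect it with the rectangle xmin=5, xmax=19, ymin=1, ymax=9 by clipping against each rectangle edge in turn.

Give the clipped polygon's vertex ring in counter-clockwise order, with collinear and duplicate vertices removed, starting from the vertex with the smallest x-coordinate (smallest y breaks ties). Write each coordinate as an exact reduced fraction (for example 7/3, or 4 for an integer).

Clipped polygon: [(5,19/5) (13,3) (15,4) (145/8,9) (5,9)]

1. After x ≥ 5: [(5,172/11) (5,19/5) (13,3) (15,4) (20,12) (12,15)]
2. After x ≤ 19: [(5,172/11) (5,19/5) (13,3) (15,4) (19,52/5) (19,99/8) (12,15)]
3. After y ≥ 1: [(5,172/11) (5,19/5) (13,3) (15,4) (19,52/5) (19,99/8) (12,15)]
4. After y ≤ 9: [(5,9) (5,19/5) (13,3) (15,4) (145/8,9)]
5. Canonical ring: [(5,19/5) (13,3) (15,4) (145/8,9) (5,9)]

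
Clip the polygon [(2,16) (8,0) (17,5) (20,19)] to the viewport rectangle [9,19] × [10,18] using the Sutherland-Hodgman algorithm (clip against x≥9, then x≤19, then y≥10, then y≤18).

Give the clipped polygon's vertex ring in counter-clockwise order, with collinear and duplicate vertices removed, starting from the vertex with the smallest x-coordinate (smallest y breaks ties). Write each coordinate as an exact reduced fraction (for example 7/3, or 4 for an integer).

1. After x ≥ 9: [(9,103/6) (9,5/9) (17,5) (20,19)]
2. After x ≤ 19: [(19,113/6) (9,103/6) (9,5/9) (17,5) (19,43/3)]
3. After y ≥ 10: [(19,113/6) (9,103/6) (9,10) (253/14,10) (19,43/3)]
4. After y ≤ 18: [(19,18) (14,18) (9,103/6) (9,10) (253/14,10) (19,43/3)]
5. Canonical ring: [(9,10) (253/14,10) (19,43/3) (19,18) (14,18) (9,103/6)]

Clipped polygon: [(9,10) (253/14,10) (19,43/3) (19,18) (14,18) (9,103/6)]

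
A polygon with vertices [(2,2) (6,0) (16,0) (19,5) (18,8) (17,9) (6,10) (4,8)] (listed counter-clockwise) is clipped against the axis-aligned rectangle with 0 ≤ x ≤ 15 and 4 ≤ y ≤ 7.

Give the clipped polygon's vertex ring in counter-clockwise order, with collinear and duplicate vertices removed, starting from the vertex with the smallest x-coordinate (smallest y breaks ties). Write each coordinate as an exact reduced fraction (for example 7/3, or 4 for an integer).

Clipped polygon: [(8/3,4) (15,4) (15,7) (11/3,7)]

1. After x ≥ 0: [(2,2) (6,0) (16,0) (19,5) (18,8) (17,9) (6,10) (4,8)]
2. After x ≤ 15: [(2,2) (6,0) (15,0) (15,101/11) (6,10) (4,8)]
3. After y ≥ 4: [(8/3,4) (15,4) (15,101/11) (6,10) (4,8)]
4. After y ≤ 7: [(11/3,7) (8/3,4) (15,4) (15,7)]
5. Canonical ring: [(8/3,4) (15,4) (15,7) (11/3,7)]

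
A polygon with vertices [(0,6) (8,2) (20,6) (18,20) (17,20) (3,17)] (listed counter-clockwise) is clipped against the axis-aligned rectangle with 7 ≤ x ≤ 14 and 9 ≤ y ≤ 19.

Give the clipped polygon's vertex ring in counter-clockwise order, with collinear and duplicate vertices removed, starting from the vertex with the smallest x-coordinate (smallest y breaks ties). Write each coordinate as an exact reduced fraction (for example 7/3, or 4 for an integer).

Clipped polygon: [(7,9) (14,9) (14,19) (37/3,19) (7,125/7)]

1. After x ≥ 7: [(7,5/2) (8,2) (20,6) (18,20) (17,20) (7,125/7)]
2. After x ≤ 14: [(7,5/2) (8,2) (14,4) (14,271/14) (7,125/7)]
3. After y ≥ 9: [(7,9) (14,9) (14,271/14) (7,125/7)]
4. After y ≤ 19: [(7,9) (14,9) (14,19) (37/3,19) (7,125/7)]
5. Canonical ring: [(7,9) (14,9) (14,19) (37/3,19) (7,125/7)]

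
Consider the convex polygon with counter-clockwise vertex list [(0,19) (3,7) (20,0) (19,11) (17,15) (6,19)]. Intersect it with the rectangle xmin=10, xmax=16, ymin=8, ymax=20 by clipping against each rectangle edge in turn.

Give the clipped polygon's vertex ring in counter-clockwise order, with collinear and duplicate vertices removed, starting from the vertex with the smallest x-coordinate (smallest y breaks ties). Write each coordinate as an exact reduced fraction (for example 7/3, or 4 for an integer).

Clipped polygon: [(10,8) (16,8) (16,169/11) (10,193/11)]

1. After x ≥ 10: [(10,70/17) (20,0) (19,11) (17,15) (10,193/11)]
2. After x ≤ 16: [(10,70/17) (16,28/17) (16,169/11) (10,193/11)]
3. After y ≥ 8: [(10,8) (16,8) (16,169/11) (10,193/11)]
4. After y ≤ 20: [(10,8) (16,8) (16,169/11) (10,193/11)]
5. Canonical ring: [(10,8) (16,8) (16,169/11) (10,193/11)]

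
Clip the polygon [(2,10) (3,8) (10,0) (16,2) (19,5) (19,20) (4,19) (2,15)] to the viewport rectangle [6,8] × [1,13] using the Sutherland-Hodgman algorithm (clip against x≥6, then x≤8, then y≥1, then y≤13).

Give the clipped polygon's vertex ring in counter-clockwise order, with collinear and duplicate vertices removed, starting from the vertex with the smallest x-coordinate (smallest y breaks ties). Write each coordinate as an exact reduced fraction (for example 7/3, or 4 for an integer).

1. After x ≥ 6: [(6,32/7) (10,0) (16,2) (19,5) (19,20) (6,287/15)]
2. After x ≤ 8: [(6,32/7) (8,16/7) (8,289/15) (6,287/15)]
3. After y ≥ 1: [(6,32/7) (8,16/7) (8,289/15) (6,287/15)]
4. After y ≤ 13: [(6,13) (6,32/7) (8,16/7) (8,13)]
5. Canonical ring: [(6,32/7) (8,16/7) (8,13) (6,13)]

Clipped polygon: [(6,32/7) (8,16/7) (8,13) (6,13)]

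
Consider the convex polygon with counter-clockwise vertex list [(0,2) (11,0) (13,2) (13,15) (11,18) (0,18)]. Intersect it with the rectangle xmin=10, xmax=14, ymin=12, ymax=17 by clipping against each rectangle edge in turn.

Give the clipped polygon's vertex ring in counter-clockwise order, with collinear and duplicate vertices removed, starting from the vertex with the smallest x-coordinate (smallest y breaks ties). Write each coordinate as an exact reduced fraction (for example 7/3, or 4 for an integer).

1. After x ≥ 10: [(10,2/11) (11,0) (13,2) (13,15) (11,18) (10,18)]
2. After x ≤ 14: [(10,2/11) (11,0) (13,2) (13,15) (11,18) (10,18)]
3. After y ≥ 12: [(10,12) (13,12) (13,15) (11,18) (10,18)]
4. After y ≤ 17: [(10,17) (10,12) (13,12) (13,15) (35/3,17)]
5. Canonical ring: [(10,12) (13,12) (13,15) (35/3,17) (10,17)]

Clipped polygon: [(10,12) (13,12) (13,15) (35/3,17) (10,17)]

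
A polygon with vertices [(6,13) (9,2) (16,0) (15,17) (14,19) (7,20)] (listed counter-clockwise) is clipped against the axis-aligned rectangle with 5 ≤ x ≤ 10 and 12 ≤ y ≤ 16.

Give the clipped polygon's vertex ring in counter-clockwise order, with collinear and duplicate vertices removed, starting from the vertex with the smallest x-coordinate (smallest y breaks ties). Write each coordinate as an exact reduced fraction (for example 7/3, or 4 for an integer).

Clipped polygon: [(6,13) (69/11,12) (10,12) (10,16) (45/7,16)]

1. After x ≥ 5: [(6,13) (9,2) (16,0) (15,17) (14,19) (7,20)]
2. After x ≤ 10: [(6,13) (9,2) (10,12/7) (10,137/7) (7,20)]
3. After y ≥ 12: [(6,13) (69/11,12) (10,12) (10,137/7) (7,20)]
4. After y ≤ 16: [(45/7,16) (6,13) (69/11,12) (10,12) (10,16)]
5. Canonical ring: [(6,13) (69/11,12) (10,12) (10,16) (45/7,16)]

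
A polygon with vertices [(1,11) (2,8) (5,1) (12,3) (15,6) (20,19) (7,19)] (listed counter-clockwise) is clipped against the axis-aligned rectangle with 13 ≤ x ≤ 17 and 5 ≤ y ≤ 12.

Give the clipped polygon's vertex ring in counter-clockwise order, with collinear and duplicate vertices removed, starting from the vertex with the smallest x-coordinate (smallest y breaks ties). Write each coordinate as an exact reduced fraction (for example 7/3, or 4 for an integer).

Clipped polygon: [(13,5) (14,5) (15,6) (17,56/5) (17,12) (13,12)]

1. After x ≥ 13: [(13,4) (15,6) (20,19) (13,19)]
2. After x ≤ 17: [(13,4) (15,6) (17,56/5) (17,19) (13,19)]
3. After y ≥ 5: [(13,5) (14,5) (15,6) (17,56/5) (17,19) (13,19)]
4. After y ≤ 12: [(13,12) (13,5) (14,5) (15,6) (17,56/5) (17,12)]
5. Canonical ring: [(13,5) (14,5) (15,6) (17,56/5) (17,12) (13,12)]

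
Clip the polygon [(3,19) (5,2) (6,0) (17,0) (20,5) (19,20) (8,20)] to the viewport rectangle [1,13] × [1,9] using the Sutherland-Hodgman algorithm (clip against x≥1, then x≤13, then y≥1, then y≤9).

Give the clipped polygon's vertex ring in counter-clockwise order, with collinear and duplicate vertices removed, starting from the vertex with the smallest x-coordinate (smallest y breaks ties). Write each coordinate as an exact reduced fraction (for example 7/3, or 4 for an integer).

1. After x ≥ 1: [(3,19) (5,2) (6,0) (17,0) (20,5) (19,20) (8,20)]
2. After x ≤ 13: [(3,19) (5,2) (6,0) (13,0) (13,20) (8,20)]
3. After y ≥ 1: [(3,19) (5,2) (11/2,1) (13,1) (13,20) (8,20)]
4. After y ≤ 9: [(71/17,9) (5,2) (11/2,1) (13,1) (13,9)]
5. Canonical ring: [(71/17,9) (5,2) (11/2,1) (13,1) (13,9)]

Clipped polygon: [(71/17,9) (5,2) (11/2,1) (13,1) (13,9)]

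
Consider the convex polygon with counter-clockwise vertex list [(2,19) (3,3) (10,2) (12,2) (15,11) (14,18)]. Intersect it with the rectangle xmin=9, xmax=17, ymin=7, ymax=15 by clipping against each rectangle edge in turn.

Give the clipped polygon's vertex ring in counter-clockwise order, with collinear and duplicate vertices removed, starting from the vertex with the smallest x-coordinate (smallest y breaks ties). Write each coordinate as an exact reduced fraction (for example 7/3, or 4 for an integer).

Clipped polygon: [(9,7) (41/3,7) (15,11) (101/7,15) (9,15)]

1. After x ≥ 9: [(9,221/12) (9,15/7) (10,2) (12,2) (15,11) (14,18)]
2. After x ≤ 17: [(9,221/12) (9,15/7) (10,2) (12,2) (15,11) (14,18)]
3. After y ≥ 7: [(9,221/12) (9,7) (41/3,7) (15,11) (14,18)]
4. After y ≤ 15: [(9,15) (9,7) (41/3,7) (15,11) (101/7,15)]
5. Canonical ring: [(9,7) (41/3,7) (15,11) (101/7,15) (9,15)]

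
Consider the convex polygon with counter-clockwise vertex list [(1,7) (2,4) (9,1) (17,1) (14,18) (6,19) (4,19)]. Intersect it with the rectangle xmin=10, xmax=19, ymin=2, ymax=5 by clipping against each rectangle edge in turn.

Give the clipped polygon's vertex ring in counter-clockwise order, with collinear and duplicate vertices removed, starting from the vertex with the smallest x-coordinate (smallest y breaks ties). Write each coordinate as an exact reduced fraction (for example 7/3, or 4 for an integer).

Clipped polygon: [(10,2) (286/17,2) (277/17,5) (10,5)]

1. After x ≥ 10: [(10,1) (17,1) (14,18) (10,37/2)]
2. After x ≤ 19: [(10,1) (17,1) (14,18) (10,37/2)]
3. After y ≥ 2: [(10,2) (286/17,2) (14,18) (10,37/2)]
4. After y ≤ 5: [(10,5) (10,2) (286/17,2) (277/17,5)]
5. Canonical ring: [(10,2) (286/17,2) (277/17,5) (10,5)]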